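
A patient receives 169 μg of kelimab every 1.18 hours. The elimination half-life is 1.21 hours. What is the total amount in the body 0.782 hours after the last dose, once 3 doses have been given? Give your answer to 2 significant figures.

The 3 doses were given 3.142, 1.962, 0.782 hours ago.
Total = 169·(1/2)^(3.142/1.21) + 169·(1/2)^(1.962/1.21) + 169·(1/2)^(0.782/1.21)
      = 27.939 + 54.925 + 107.98 ≈ 190.84 μg.

190 μg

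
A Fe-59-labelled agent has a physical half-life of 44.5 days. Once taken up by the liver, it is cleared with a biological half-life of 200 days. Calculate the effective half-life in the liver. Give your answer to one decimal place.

36.4 days

1/t_eff = 1/t_phys + 1/t_biol = 1/44.5 + 1/200 = 0.027472 per day.
t_eff = 44.5 × 200 / (44.5 + 200) ≈ 36.401 days.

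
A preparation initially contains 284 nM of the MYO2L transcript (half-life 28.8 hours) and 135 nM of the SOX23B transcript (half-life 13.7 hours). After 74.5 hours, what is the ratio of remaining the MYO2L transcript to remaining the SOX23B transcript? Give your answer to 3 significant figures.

MYO2L transcript: 284 × (1/2)^(74.5/28.8) = 284 × (1/2)^2.5868 ≈ 47.273 nM.
SOX23B transcript: 135 × (1/2)^(74.5/13.7) = 135 × (1/2)^5.438 ≈ 3.1142 nM.
Ratio ≈ 47.273 / 3.1142 ≈ 15.18.

15.2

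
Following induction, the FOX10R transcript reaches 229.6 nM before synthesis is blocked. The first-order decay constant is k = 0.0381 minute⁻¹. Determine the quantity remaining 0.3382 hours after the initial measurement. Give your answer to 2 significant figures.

110 nM

t½ = ln 2 / k = 0.69315 / 0.0381 ≈ 18.193 minutes.
Convert the elapsed time: 0.3382 hours = 20.292 minutes.
Number of half-lives: n = 20.292/18.193 ≈ 1.1154.
Remaining = 229.6 × (1/2)^1.1154 = 229.6 × 0.46157 ≈ 105.98 nM.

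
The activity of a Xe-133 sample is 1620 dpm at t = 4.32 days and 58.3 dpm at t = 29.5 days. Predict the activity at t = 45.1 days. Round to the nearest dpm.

7 dpm

Over Δt = 29.5 − 4.32 = 25.18 days, the level fell by a factor of 1620/58.3 ≈ 27.787.
n = log₂(27.787) ≈ 4.7964 half-lives, so t½ = 25.18/4.7964 ≈ 5.2498 days.
From t = 29.5 to t = 45.1: 58.3 × (1/2)^((45.1−29.5)/5.2498) ≈ 7.4327 dpm.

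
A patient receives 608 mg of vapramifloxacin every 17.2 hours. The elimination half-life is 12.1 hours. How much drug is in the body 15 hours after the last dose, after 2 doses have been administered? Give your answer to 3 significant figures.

The 2 doses were given 32.2, 15 hours ago.
Total = 608·(1/2)^(32.2/12.1) + 608·(1/2)^(15/12.1)
      = 96.12 + 257.47 ≈ 353.59 mg.

354 mg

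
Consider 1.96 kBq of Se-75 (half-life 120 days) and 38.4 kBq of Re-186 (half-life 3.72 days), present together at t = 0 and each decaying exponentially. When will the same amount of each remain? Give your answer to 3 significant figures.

16.5 days

Set 1.96·(1/2)^(t/120) = 38.4·(1/2)^(t/3.72).
Taking log₂: log₂(1.96/38.4) = t·(1/120 − 1/3.72).
log₂(0.051042) = -4.2922; 1/120 − 1/3.72 = -0.26048.
t = -4.2922 / -0.26048 ≈ 16.478 days.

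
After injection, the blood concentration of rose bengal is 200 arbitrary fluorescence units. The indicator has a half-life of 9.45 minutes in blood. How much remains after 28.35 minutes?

25 arbitrary fluorescence units

Elapsed time is 3 half-lives (28.35/9.45).
Each half-life halves the amount: 200 × (1/2)^3 = 200/8 = 25 arbitrary fluorescence units.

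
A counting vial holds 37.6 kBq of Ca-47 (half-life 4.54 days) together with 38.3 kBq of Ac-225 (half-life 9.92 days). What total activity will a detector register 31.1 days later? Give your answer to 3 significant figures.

Ca-47: 37.6 × (1/2)^(31.1/4.54) = 37.6 × (1/2)^6.8502 ≈ 0.32589 kBq.
Ac-225: 38.3 × (1/2)^(31.1/9.92) = 38.3 × (1/2)^3.1351 ≈ 4.3596 kBq.
Total = 0.32589 + 4.3596 ≈ 4.6855 kBq.

4.69 kBq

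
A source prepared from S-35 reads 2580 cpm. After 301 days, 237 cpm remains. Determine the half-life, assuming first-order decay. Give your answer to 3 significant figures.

87.4 days

A/A₀ = 237/2580 ≈ 0.09186.
n = log₂(10.886) ≈ 3.4444 half-lives elapsed in 301 days.
t½ = 301/3.4444 ≈ 87.388 days.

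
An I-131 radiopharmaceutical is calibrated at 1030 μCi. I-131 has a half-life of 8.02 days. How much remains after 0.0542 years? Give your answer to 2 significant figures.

190 μCi

Convert the elapsed time: 0.0542 years = 19.783 days.
Number of half-lives: n = 19.783/8.02 ≈ 2.4667.
Remaining = 1030 × (1/2)^2.4667 = 1030 × 0.1809 ≈ 186.33 μCi.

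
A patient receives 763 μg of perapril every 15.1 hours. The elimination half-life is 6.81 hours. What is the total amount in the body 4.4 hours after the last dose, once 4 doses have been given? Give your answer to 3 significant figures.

620 μg

The 4 doses were given 49.7, 34.6, 19.5, 4.4 hours ago.
Total = 763·(1/2)^(49.7/6.81) + 763·(1/2)^(34.6/6.81) + 763·(1/2)^(19.5/6.81) + 763·(1/2)^(4.4/6.81)
      = 4.8482 + 22.546 + 104.84 + 487.56 ≈ 619.8 μg.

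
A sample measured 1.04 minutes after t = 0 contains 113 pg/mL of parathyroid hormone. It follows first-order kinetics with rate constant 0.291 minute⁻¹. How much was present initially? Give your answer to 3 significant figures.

153 pg/mL

t½ = ln 2 / λ = 0.69315 / 0.291 ≈ 2.3819 minutes.
Number of half-lives elapsed: n = 1.04/2.3819 ≈ 0.43662.
A₀ = A × 2^n = 113 × 2^0.43662 = 113 × 1.3534 ≈ 152.94 pg/mL.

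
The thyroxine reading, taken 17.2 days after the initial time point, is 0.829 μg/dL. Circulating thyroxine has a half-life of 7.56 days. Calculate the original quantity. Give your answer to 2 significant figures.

Number of half-lives elapsed: n = 17.2/7.56 ≈ 2.2751.
A₀ = A × 2^n = 0.829 × 2^2.2751 = 0.829 × 4.8404 ≈ 4.0127 μg/dL.

4.0 μg/dL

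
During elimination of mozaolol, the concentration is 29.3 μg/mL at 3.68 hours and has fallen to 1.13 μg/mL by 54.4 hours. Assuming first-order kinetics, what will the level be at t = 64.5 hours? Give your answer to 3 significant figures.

0.591 μg/mL

Over Δt = 54.4 − 3.68 = 50.72 hours, the level fell by a factor of 29.3/1.13 ≈ 25.929.
n = log₂(25.929) ≈ 4.6965 half-lives, so t½ = 50.72/4.6965 ≈ 10.8 hours.
From t = 54.4 to t = 64.5: 1.13 × (1/2)^((64.5−54.4)/10.8) ≈ 0.59095 μg/mL.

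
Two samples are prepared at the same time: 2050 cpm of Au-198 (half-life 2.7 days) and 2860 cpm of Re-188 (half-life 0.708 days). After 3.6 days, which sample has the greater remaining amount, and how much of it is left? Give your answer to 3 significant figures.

Au-198, 814 cpm

Au-198: 2050 × (1/2)^1.3333 ≈ 813.54 cpm.
Re-188: 2860 × (1/2)^5.0847 ≈ 84.276 cpm.
Au-198 has more remaining, at ≈ 813.54 cpm.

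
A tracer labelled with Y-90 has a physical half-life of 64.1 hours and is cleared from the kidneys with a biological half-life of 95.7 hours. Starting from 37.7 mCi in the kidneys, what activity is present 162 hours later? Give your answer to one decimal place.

2.0 mCi

1/t_eff = 1/t_phys + 1/t_biol = 1/64.1 + 1/95.7 = 0.02605 per hour.
t_eff = 64.1 × 95.7 / (64.1 + 95.7) ≈ 38.388 hours.
Remaining = 37.7 × (1/2)^(162/38.388) = 37.7 × (1/2)^4.2201 ≈ 2.0229 mCi.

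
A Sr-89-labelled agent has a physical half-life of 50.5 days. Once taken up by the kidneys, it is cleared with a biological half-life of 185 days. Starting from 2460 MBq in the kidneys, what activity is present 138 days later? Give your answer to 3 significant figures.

221 MBq

1/t_eff = 1/t_phys + 1/t_biol = 1/50.5 + 1/185 = 0.025207 per day.
t_eff = 50.5 × 185 / (50.5 + 185) ≈ 39.671 days.
Remaining = 2460 × (1/2)^(138/39.671) = 2460 × (1/2)^3.4786 ≈ 220.68 MBq.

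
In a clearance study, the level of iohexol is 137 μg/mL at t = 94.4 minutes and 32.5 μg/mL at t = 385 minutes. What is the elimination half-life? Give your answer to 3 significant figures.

Over Δt = 385 − 94.4 = 290.6 minutes, the level fell by a factor of 137/32.5 ≈ 4.2154.
n = log₂(4.2154) ≈ 2.0757 half-lives, so t½ = 290.6/2.0757 ≈ 140 minutes.

140 minutes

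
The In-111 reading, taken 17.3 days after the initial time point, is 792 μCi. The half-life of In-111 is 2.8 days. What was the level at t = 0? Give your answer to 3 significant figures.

57400 μCi

Number of half-lives elapsed: n = 17.3/2.8 ≈ 6.1786.
A₀ = A × 2^n = 792 × 2^6.1786 = 792 × 72.433 ≈ 57367 μCi.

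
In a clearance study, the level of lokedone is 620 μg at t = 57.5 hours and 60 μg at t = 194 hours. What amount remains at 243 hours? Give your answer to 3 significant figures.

Over Δt = 194 − 57.5 = 136.5 hours, the level fell by a factor of 620/60 ≈ 10.333.
n = log₂(10.333) ≈ 3.3692 half-lives, so t½ = 136.5/3.3692 ≈ 40.514 hours.
From t = 194 to t = 243: 60 × (1/2)^((243−194)/40.514) ≈ 25.946 μg.

25.9 μg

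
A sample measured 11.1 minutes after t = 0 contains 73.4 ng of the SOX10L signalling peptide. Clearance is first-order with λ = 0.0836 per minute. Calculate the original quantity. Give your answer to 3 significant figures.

186 ng

t½ = ln 2 / λ = 0.69315 / 0.0836 ≈ 8.2912 minutes.
Number of half-lives elapsed: n = 11.1/8.2912 ≈ 1.3388.
A₀ = A × 2^n = 73.4 × 2^1.3388 = 73.4 × 2.5293 ≈ 185.65 ng.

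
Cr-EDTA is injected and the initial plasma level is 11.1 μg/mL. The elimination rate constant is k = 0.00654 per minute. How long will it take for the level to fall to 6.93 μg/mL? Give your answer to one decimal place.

72.0 minutes

t½ = ln 2 / k = 0.69315 / 0.00654 ≈ 105.99 minutes.
Fraction remaining = 6.93/11.1 ≈ 0.62432.
n = log₂(11.1/6.93) = ln(1.6017)/ln 2 ≈ 0.67963 half-lives.
t = n × t½ = 0.67963 × 105.99 ≈ 72.031 minutes.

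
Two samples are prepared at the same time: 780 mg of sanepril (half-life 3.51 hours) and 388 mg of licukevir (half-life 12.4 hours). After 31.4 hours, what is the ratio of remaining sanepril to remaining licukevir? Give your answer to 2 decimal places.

0.02

sanepril: 780 × (1/2)^(31.4/3.51) = 780 × (1/2)^8.9459 ≈ 1.5817 mg.
licukevir: 388 × (1/2)^(31.4/12.4) = 388 × (1/2)^2.5323 ≈ 67.073 mg.
Ratio ≈ 1.5817 / 67.073 ≈ 0.023582.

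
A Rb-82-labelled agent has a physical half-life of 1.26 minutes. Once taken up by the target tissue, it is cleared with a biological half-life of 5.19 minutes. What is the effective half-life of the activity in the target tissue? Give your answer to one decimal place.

1/t_eff = 1/t_phys + 1/t_biol = 1/1.26 + 1/5.19 = 0.98633 per minute.
t_eff = 1.26 × 5.19 / (1.26 + 5.19) ≈ 1.0139 minutes.

1.0 minutes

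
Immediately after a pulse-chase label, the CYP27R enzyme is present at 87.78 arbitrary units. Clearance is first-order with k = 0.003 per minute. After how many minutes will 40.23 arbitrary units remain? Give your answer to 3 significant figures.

t½ = ln 2 / k = 0.69315 / 0.003 ≈ 231.05 minutes.
Fraction remaining = 40.23/87.78 ≈ 0.4583.
n = log₂(87.78/40.23) = ln(2.182)/ln 2 ≈ 1.1256 half-lives.
t = n × t½ = 1.1256 × 231.05 ≈ 260.07 minutes.

260 minutes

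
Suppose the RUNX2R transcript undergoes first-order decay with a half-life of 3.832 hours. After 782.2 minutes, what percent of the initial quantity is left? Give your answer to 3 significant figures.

782.2 minutes = 13.0367 hours.
n = 13.0367/3.832 ≈ 3.4021 half-lives.
Fraction remaining = (1/2)^3.4021 ≈ 0.094598, i.e. 9.4598%.

9.46%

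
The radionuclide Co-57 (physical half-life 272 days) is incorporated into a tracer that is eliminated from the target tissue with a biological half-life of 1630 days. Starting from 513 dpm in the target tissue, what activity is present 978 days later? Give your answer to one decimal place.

28.0 dpm

1/t_eff = 1/t_phys + 1/t_biol = 1/272 + 1/1630 = 0.00429 per day.
t_eff = 272 × 1630 / (272 + 1630) ≈ 233.1 days.
Remaining = 513 × (1/2)^(978/233.1) = 513 × (1/2)^4.1956 ≈ 27.998 dpm.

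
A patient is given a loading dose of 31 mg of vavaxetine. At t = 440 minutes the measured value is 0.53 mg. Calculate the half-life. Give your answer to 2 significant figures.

75 minutes

A/A₀ = 0.53/31 ≈ 0.017097.
n = log₂(58.491) ≈ 5.8701 half-lives elapsed in 440 minutes.
t½ = 440/5.8701 ≈ 74.956 minutes.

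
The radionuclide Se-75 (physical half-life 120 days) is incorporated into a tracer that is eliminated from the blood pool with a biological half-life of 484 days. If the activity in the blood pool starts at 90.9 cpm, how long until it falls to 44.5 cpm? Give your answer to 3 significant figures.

1/t_eff = 1/t_phys + 1/t_biol = 1/120 + 1/484 = 0.010399 per day.
t_eff = 120 × 484 / (120 + 484) ≈ 96.159 days.
n = log₂(90.9/44.5) ≈ 1.0305; t = 1.0305 × 96.159 ≈ 99.089 days.

99.1 days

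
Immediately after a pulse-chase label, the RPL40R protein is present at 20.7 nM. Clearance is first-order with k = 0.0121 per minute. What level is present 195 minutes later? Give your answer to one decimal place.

2.0 nM

t½ = ln 2 / k = 0.69315 / 0.0121 ≈ 57.285 minutes.
Number of half-lives: n = 195/57.285 ≈ 3.404.
Remaining = 20.7 × (1/2)^3.404 = 20.7 × 0.094467 ≈ 1.9555 nM.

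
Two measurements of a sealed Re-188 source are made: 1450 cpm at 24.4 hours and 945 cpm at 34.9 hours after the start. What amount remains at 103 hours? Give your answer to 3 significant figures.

Over Δt = 34.9 − 24.4 = 10.5 hours, the level fell by a factor of 1450/945 ≈ 1.5344.
n = log₂(1.5344) ≈ 0.61767 half-lives, so t½ = 10.5/0.61767 ≈ 16.999 hours.
From t = 34.9 to t = 103: 945 × (1/2)^((103−34.9)/16.999) ≈ 58.817 cpm.

58.8 cpm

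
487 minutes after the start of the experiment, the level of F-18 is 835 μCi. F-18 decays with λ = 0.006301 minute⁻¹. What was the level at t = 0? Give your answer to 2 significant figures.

18000 μCi

t½ = ln 2 / λ = 0.69315 / 0.006301 ≈ 110.01 minutes.
Number of half-lives elapsed: n = 487/110.01 ≈ 4.427.
A₀ = A × 2^n = 835 × 2^4.427 = 835 × 21.511 ≈ 17962 μCi.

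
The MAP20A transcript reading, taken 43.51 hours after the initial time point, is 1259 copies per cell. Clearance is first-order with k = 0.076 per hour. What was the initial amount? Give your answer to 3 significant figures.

t½ = ln 2 / k = 0.69315 / 0.076 ≈ 9.1204 hours.
Number of half-lives elapsed: n = 43.51/9.1204 ≈ 4.7706.
A₀ = A × 2^n = 1259 × 2^4.7706 = 1259 × 27.297 ≈ 34366 copies per cell.

34400 copies per cell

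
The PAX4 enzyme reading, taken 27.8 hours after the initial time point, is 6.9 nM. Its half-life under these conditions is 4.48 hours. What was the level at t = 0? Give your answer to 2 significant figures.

510 nM

Number of half-lives elapsed: n = 27.8/4.48 ≈ 6.2054.
A₀ = A × 2^n = 6.9 × 2^6.2054 = 6.9 × 73.79 ≈ 509.15 nM.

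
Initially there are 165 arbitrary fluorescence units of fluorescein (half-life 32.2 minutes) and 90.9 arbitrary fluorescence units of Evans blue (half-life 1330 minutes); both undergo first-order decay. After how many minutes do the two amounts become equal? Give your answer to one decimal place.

28.4 minutes

Set 165·(1/2)^(t/32.2) = 90.9·(1/2)^(t/1330).
Taking log₂: log₂(165/90.9) = t·(1/32.2 − 1/1330).
log₂(1.8152) = 0.86011; 1/32.2 − 1/1330 = 0.030304.
t = 0.86011 / 0.030304 ≈ 28.383 minutes.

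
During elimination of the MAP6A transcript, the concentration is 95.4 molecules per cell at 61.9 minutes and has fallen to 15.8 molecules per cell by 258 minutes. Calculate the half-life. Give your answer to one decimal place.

75.6 minutes

Over Δt = 258 − 61.9 = 196.1 minutes, the level fell by a factor of 95.4/15.8 ≈ 6.038.
n = log₂(6.038) ≈ 2.5941 half-lives, so t½ = 196.1/2.5941 ≈ 75.596 minutes.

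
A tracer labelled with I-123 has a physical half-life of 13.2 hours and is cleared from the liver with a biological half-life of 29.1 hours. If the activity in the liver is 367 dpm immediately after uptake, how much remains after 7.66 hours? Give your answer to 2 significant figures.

200 dpm

1/t_eff = 1/t_phys + 1/t_biol = 1/13.2 + 1/29.1 = 0.11012 per hour.
t_eff = 13.2 × 29.1 / (13.2 + 29.1) ≈ 9.0809 hours.
Remaining = 367 × (1/2)^(7.66/9.0809) = 367 × (1/2)^0.84353 ≈ 204.52 dpm.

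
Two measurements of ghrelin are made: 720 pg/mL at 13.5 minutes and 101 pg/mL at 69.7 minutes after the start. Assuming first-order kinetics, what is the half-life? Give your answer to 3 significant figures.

Over Δt = 69.7 − 13.5 = 56.2 minutes, the level fell by a factor of 720/101 ≈ 7.1287.
n = log₂(7.1287) ≈ 2.8336 half-lives, so t½ = 56.2/2.8336 ≈ 19.833 minutes.

19.8 minutes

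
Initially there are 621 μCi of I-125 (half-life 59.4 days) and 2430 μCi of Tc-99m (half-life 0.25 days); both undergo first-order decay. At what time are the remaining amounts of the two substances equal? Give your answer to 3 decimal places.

Set 621·(1/2)^(t/59.4) = 2430·(1/2)^(t/0.25).
Taking log₂: log₂(621/2430) = t·(1/59.4 − 1/0.25).
log₂(0.25556) = -1.9683; 1/59.4 − 1/0.25 = -3.9832.
t = -1.9683 / -3.9832 ≈ 0.49415 days.

0.494 days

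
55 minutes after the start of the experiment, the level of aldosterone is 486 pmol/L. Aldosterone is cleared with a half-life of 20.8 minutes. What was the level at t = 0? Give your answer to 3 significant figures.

3040 pmol/L

Number of half-lives elapsed: n = 55/20.8 ≈ 2.6442.
A₀ = A × 2^n = 486 × 2^2.6442 = 486 × 6.2516 ≈ 3038.3 pmol/L.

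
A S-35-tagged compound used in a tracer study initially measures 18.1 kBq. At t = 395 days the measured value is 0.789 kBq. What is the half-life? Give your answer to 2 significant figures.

87 days

A/A₀ = 0.789/18.1 ≈ 0.043591.
n = log₂(22.94) ≈ 4.5198 half-lives elapsed in 395 days.
t½ = 395/4.5198 ≈ 87.393 days.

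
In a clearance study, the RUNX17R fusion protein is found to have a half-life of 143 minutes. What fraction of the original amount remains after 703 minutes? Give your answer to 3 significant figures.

0.0331

n = 703/143 ≈ 4.9161 half-lives.
Fraction remaining = (1/2)^4.9161 ≈ 0.033122.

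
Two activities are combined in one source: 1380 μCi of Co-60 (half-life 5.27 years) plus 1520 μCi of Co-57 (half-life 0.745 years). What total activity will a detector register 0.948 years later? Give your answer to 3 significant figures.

1850 μCi

Co-60: 1380 × (1/2)^(0.948/5.27) = 1380 × (1/2)^0.17989 ≈ 1218.2 μCi.
Co-57: 1520 × (1/2)^(0.948/0.745) = 1520 × (1/2)^1.2725 ≈ 629.2 μCi.
Total = 1218.2 + 629.2 ≈ 1847.4 μCi.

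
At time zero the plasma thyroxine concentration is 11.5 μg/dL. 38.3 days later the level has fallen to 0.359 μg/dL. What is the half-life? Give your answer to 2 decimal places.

A/A₀ = 0.359/11.5 ≈ 0.031217.
n = log₂(32.033) ≈ 5.0015 half-lives elapsed in 38.3 days.
t½ = 38.3/5.0015 ≈ 7.6577 days.

7.66 days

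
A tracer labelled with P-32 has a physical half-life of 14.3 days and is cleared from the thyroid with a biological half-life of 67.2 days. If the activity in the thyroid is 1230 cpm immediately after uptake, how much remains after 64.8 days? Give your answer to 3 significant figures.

1/t_eff = 1/t_phys + 1/t_biol = 1/14.3 + 1/67.2 = 0.084811 per day.
t_eff = 14.3 × 67.2 / (14.3 + 67.2) ≈ 11.791 days.
Remaining = 1230 × (1/2)^(64.8/11.791) = 1230 × (1/2)^5.4958 ≈ 27.26 cpm.

27.3 cpm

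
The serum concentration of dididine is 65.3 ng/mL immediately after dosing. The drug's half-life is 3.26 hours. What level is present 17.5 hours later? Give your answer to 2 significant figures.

1.6 ng/mL

Number of half-lives: n = 17.5/3.26 ≈ 5.3681.
Remaining = 65.3 × (1/2)^5.3681 = 65.3 × 0.024213 ≈ 1.5811 ng/mL.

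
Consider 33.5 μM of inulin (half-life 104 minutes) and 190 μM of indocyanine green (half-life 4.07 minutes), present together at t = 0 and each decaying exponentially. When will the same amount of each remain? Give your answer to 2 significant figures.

Set 33.5·(1/2)^(t/104) = 190·(1/2)^(t/4.07).
Taking log₂: log₂(33.5/190) = t·(1/104 − 1/4.07).
log₂(0.17632) = -2.5038; 1/104 − 1/4.07 = -0.23608.
t = -2.5038 / -0.23608 ≈ 10.605 minutes.

11 minutes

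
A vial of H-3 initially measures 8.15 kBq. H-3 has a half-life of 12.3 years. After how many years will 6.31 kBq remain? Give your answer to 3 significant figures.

Fraction remaining = 6.31/8.15 ≈ 0.77423.
n = log₂(8.15/6.31) = ln(1.2916)/ln 2 ≈ 0.36916 half-lives.
t = n × t½ = 0.36916 × 12.3 ≈ 4.5407 years.

4.54 years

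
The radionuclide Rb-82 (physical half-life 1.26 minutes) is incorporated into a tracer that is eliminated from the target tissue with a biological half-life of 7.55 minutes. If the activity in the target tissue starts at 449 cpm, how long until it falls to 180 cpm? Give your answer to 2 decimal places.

1.42 minutes

1/t_eff = 1/t_phys + 1/t_biol = 1/1.26 + 1/7.55 = 0.9261 per minute.
t_eff = 1.26 × 7.55 / (1.26 + 7.55) ≈ 1.0798 minutes.
n = log₂(449/180) ≈ 1.3187; t = 1.3187 × 1.0798 ≈ 1.4239 minutes.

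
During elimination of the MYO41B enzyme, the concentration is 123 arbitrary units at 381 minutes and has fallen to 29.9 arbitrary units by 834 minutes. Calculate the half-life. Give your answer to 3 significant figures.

222 minutes

Over Δt = 834 − 381 = 453 minutes, the level fell by a factor of 123/29.9 ≈ 4.1137.
n = log₂(4.1137) ≈ 2.0404 half-lives, so t½ = 453/2.0404 ≈ 222.01 minutes.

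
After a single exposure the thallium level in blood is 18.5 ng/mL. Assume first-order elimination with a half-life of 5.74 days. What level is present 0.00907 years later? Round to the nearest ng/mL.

12 ng/mL

Convert the elapsed time: 0.00907 years = 3.31055 days.
Number of half-lives: n = 3.31055/5.74 ≈ 0.57675.
Remaining = 18.5 × (1/2)^0.57675 = 18.5 × 0.67047 ≈ 12.404 ng/mL.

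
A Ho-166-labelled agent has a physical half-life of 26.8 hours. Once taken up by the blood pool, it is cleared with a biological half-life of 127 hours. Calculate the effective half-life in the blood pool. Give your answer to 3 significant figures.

22.1 hours

1/t_eff = 1/t_phys + 1/t_biol = 1/26.8 + 1/127 = 0.045187 per hour.
t_eff = 26.8 × 127 / (26.8 + 127) ≈ 22.13 hours.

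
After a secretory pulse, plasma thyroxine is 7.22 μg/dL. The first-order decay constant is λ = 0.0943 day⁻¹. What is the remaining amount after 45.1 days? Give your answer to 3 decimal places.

t½ = ln 2 / λ = 0.69315 / 0.0943 ≈ 7.3504 days.
Number of half-lives: n = 45.1/7.3504 ≈ 6.1357.
Remaining = 7.22 × (1/2)^6.1357 = 7.22 × 0.014223 ≈ 0.10269 μg/dL.

0.103 μg/dL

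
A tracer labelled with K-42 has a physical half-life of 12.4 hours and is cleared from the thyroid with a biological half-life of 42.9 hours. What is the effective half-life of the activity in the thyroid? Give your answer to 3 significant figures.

1/t_eff = 1/t_phys + 1/t_biol = 1/12.4 + 1/42.9 = 0.10396 per hour.
t_eff = 12.4 × 42.9 / (12.4 + 42.9) ≈ 9.6195 hours.

9.62 hours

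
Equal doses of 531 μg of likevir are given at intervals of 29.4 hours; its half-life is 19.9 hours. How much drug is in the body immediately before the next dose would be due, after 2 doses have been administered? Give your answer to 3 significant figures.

The 2 doses were given 58.8, 29.4 hours ago.
Total = 531·(1/2)^(58.8/19.9) + 531·(1/2)^(29.4/19.9)
      = 68.489 + 190.7 ≈ 259.19 μg.

259 μg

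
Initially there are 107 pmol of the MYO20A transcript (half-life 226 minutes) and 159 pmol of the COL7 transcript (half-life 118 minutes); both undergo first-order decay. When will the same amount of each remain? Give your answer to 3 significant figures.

Set 107·(1/2)^(t/226) = 159·(1/2)^(t/118).
Taking log₂: log₂(107/159) = t·(1/226 − 1/118).
log₂(0.67296) = -0.57142; 1/226 − 1/118 = -0.0040498.
t = -0.57142 / -0.0040498 ≈ 141.1 minutes.

141 minutes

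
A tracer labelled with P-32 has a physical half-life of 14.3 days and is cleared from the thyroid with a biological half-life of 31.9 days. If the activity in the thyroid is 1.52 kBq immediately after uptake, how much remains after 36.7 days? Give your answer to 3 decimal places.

1/t_eff = 1/t_phys + 1/t_biol = 1/14.3 + 1/31.9 = 0.10128 per day.
t_eff = 14.3 × 31.9 / (14.3 + 31.9) ≈ 9.8738 days.
Remaining = 1.52 × (1/2)^(36.7/9.8738) = 1.52 × (1/2)^3.7169 ≈ 0.1156 kBq.

0.116 kBq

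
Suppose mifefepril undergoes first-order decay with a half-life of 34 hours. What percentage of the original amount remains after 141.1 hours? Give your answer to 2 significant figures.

5.6%

n = 141.1/34 ≈ 4.15 half-lives.
Fraction remaining = (1/2)^4.15 ≈ 0.056328, i.e. 5.6328%.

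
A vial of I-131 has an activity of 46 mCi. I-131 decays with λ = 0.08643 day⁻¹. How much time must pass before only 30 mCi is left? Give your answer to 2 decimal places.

4.95 days

t½ = ln 2 / λ = 0.69315 / 0.08643 ≈ 8.0198 days.
Fraction remaining = 30/46 ≈ 0.65217.
n = log₂(46/30) = ln(1.5333)/ln 2 ≈ 0.61667 half-lives.
t = n × t½ = 0.61667 × 8.0198 ≈ 4.9456 days.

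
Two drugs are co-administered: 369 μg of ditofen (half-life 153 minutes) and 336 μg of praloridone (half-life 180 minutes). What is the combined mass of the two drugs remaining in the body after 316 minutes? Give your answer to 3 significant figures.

188 μg

ditofen: 369 × (1/2)^(316/153) = 369 × (1/2)^2.0654 ≈ 88.164 μg.
praloridone: 336 × (1/2)^(316/180) = 336 × (1/2)^1.7556 ≈ 99.509 μg.
Total = 88.164 + 99.509 ≈ 187.67 μg.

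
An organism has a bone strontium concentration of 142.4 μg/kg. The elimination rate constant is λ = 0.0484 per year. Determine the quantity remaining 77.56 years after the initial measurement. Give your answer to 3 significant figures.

3.34 μg/kg

t½ = ln 2 / λ = 0.69315 / 0.0484 ≈ 14.321 years.
Number of half-lives: n = 77.56/14.321 ≈ 5.4157.
Remaining = 142.4 × (1/2)^5.4157 = 142.4 × 0.023426 ≈ 3.3359 μg/kg.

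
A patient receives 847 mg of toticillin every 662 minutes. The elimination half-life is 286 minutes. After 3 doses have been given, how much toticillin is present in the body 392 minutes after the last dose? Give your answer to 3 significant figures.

407 mg

The 3 doses were given 1716, 1054, 392 minutes ago.
Total = 847·(1/2)^(1716/286) + 847·(1/2)^(1054/286) + 847·(1/2)^(392/286)
      = 13.234 + 65.841 + 327.55 ≈ 406.63 mg.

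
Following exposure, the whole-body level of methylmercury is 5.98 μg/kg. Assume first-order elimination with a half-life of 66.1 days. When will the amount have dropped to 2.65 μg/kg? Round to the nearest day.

Fraction remaining = 2.65/5.98 ≈ 0.44314.
n = log₂(5.98/2.65) = ln(2.2566)/ln 2 ≈ 1.1742 half-lives.
t = n × t½ = 1.1742 × 66.1 ≈ 77.612 days.

78 days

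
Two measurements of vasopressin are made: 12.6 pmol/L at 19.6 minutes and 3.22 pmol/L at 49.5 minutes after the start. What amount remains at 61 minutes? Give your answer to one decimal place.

1.9 pmol/L

Over Δt = 49.5 − 19.6 = 29.9 minutes, the level fell by a factor of 12.6/3.22 ≈ 3.913.
n = log₂(3.913) ≈ 1.9683 half-lives, so t½ = 29.9/1.9683 ≈ 15.191 minutes.
From t = 49.5 to t = 61: 3.22 × (1/2)^((61−49.5)/15.191) ≈ 1.9053 pmol/L.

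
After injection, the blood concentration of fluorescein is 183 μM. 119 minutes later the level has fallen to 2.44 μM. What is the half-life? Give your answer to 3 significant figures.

A/A₀ = 2.44/183 ≈ 0.013333.
n = log₂(75) ≈ 6.2288 half-lives elapsed in 119 minutes.
t½ = 119/6.2288 ≈ 19.105 minutes.

19.1 minutes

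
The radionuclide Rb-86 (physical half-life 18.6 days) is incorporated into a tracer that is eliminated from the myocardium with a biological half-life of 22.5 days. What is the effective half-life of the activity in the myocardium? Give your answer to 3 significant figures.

10.2 days

1/t_eff = 1/t_phys + 1/t_biol = 1/18.6 + 1/22.5 = 0.098208 per day.
t_eff = 18.6 × 22.5 / (18.6 + 22.5) ≈ 10.182 days.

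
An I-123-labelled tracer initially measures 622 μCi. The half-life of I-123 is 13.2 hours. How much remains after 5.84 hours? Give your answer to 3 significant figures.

Number of half-lives: n = 5.84/13.2 ≈ 0.44242.
Remaining = 622 × (1/2)^0.44242 = 622 × 0.7359 ≈ 457.73 μCi.

458 μCi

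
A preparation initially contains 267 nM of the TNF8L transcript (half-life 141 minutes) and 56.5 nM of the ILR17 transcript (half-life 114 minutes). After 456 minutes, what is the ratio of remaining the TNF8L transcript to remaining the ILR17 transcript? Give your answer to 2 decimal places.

TNF8L transcript: 267 × (1/2)^(456/141) = 267 × (1/2)^3.234 ≈ 28.377 nM.
ILR17 transcript: 56.5 × (1/2)^(456/114) = 56.5 × (1/2)^4 ≈ 3.5312 nM.
Ratio ≈ 28.377 / 3.5312 ≈ 8.036.

8.04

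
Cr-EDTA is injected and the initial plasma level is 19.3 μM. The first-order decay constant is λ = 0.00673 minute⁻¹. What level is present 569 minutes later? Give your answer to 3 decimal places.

t½ = ln 2 / λ = 0.69315 / 0.00673 ≈ 102.99 minutes.
Number of half-lives: n = 569/102.99 ≈ 5.5246.
Remaining = 19.3 × (1/2)^5.5246 = 19.3 × 0.021723 ≈ 0.41926 μM.

0.419 μM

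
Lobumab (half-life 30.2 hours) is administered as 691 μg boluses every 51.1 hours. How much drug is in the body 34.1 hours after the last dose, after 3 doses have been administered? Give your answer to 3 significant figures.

444 μg

The 3 doses were given 136.3, 85.2, 34.1 hours ago.
Total = 691·(1/2)^(136.3/30.2) + 691·(1/2)^(85.2/30.2) + 691·(1/2)^(34.1/30.2)
      = 30.259 + 97.772 + 315.92 ≈ 443.95 μg.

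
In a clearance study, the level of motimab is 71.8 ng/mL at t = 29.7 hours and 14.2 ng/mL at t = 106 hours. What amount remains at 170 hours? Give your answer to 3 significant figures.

Over Δt = 106 − 29.7 = 76.3 hours, the level fell by a factor of 71.8/14.2 ≈ 5.0563.
n = log₂(5.0563) ≈ 2.3381 half-lives, so t½ = 76.3/2.3381 ≈ 32.633 hours.
From t = 106 to t = 170: 14.2 × (1/2)^((170−106)/32.633) ≈ 3.6468 ng/mL.

3.65 ng/mL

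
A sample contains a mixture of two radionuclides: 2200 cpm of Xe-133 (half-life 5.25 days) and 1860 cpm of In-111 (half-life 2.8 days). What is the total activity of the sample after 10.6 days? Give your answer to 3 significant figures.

Xe-133: 2200 × (1/2)^(10.6/5.25) = 2200 × (1/2)^2.019 ≈ 542.79 cpm.
In-111: 1860 × (1/2)^(10.6/2.8) = 1860 × (1/2)^3.7857 ≈ 134.87 cpm.
Total = 542.79 + 134.87 ≈ 677.65 cpm.

678 cpm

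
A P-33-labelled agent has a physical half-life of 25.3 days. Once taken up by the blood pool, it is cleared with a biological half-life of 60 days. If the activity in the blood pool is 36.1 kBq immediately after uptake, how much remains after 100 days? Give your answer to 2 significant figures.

0.73 kBq

1/t_eff = 1/t_phys + 1/t_biol = 1/25.3 + 1/60 = 0.056192 per day.
t_eff = 25.3 × 60 / (25.3 + 60) ≈ 17.796 days.
Remaining = 36.1 × (1/2)^(100/17.796) = 36.1 × (1/2)^5.6192 ≈ 0.73443 kBq.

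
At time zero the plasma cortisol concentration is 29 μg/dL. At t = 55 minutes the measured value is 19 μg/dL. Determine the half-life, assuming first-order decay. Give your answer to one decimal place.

A/A₀ = 19/29 ≈ 0.65517.
n = log₂(1.5263) ≈ 0.61005 half-lives elapsed in 55 minutes.
t½ = 55/0.61005 ≈ 90.156 minutes.

90.2 minutes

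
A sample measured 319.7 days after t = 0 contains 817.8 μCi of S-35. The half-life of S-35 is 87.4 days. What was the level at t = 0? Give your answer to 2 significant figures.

Number of half-lives elapsed: n = 319.7/87.4 ≈ 3.6579.
A₀ = A × 2^n = 817.8 × 2^3.6579 = 817.8 × 12.622 ≈ 10322 μCi.

10000 μCi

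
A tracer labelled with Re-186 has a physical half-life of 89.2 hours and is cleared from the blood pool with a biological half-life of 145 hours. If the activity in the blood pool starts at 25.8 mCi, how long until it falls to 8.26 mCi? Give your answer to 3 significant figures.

1/t_eff = 1/t_phys + 1/t_biol = 1/89.2 + 1/145 = 0.018107 per hour.
t_eff = 89.2 × 145 / (89.2 + 145) ≈ 55.226 hours.
n = log₂(25.8/8.26) ≈ 1.6432; t = 1.6432 × 55.226 ≈ 90.746 hours.

90.7 hours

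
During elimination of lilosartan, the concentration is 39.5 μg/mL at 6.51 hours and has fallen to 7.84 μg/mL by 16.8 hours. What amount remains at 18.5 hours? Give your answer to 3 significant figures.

Over Δt = 16.8 − 6.51 = 10.29 hours, the level fell by a factor of 39.5/7.84 ≈ 5.0383.
n = log₂(5.0383) ≈ 2.3329 half-lives, so t½ = 10.29/2.3329 ≈ 4.4108 hours.
From t = 16.8 to t = 18.5: 7.84 × (1/2)^((18.5−16.8)/4.4108) ≈ 6.002 μg/mL.

6.00 μg/mL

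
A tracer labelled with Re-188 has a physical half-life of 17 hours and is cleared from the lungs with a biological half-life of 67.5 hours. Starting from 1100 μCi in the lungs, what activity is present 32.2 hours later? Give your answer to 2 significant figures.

1/t_eff = 1/t_phys + 1/t_biol = 1/17 + 1/67.5 = 0.073638 per hour.
t_eff = 17 × 67.5 / (17 + 67.5) ≈ 13.58 hours.
Remaining = 1100 × (1/2)^(32.2/13.58) = 1100 × (1/2)^2.3712 ≈ 212.62 μCi.

210 μCi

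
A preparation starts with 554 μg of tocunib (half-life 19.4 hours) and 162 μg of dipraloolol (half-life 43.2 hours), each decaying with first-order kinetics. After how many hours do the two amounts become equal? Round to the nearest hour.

62 hours

Set 554·(1/2)^(t/19.4) = 162·(1/2)^(t/43.2).
Taking log₂: log₂(554/162) = t·(1/19.4 − 1/43.2).
log₂(3.4198) = 1.7739; 1/19.4 − 1/43.2 = 0.028398.
t = 1.7739 / 0.028398 ≈ 62.465 hours.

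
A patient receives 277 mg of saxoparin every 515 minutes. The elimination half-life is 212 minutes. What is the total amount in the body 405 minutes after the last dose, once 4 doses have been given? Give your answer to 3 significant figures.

90.4 mg

The 4 doses were given 1950, 1435, 920, 405 minutes ago.
Total = 277·(1/2)^(1950/212) + 277·(1/2)^(1435/212) + 277·(1/2)^(920/212) + 277·(1/2)^(405/212)
      = 0.4716 + 2.5401 + 13.681 + 73.688 ≈ 90.381 mg.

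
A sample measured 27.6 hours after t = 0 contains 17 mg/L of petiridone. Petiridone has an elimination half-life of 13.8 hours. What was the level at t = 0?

68 mg/L

Number of half-lives elapsed: n = 27.6/13.8 ≈ 2.
A₀ = A × 2^n = 17 × 2^2 = 17 × 4 ≈ 68 mg/L.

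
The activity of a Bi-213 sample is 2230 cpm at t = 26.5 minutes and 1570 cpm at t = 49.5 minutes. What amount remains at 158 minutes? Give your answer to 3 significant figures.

Over Δt = 49.5 − 26.5 = 23 minutes, the level fell by a factor of 2230/1570 ≈ 1.4204.
n = log₂(1.4204) ≈ 0.50628 half-lives, so t½ = 23/0.50628 ≈ 45.429 minutes.
From t = 49.5 to t = 158: 1570 × (1/2)^((158−49.5)/45.429) ≈ 299.88 cpm.

300 cpm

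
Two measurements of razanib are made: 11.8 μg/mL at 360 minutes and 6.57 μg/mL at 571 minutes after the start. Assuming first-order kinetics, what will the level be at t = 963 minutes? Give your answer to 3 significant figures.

2.21 μg/mL

Over Δt = 571 − 360 = 211 minutes, the level fell by a factor of 11.8/6.57 ≈ 1.796.
n = log₂(1.796) ≈ 0.84482 half-lives, so t½ = 211/0.84482 ≈ 249.76 minutes.
From t = 571 to t = 963: 6.57 × (1/2)^((963−571)/249.76) ≈ 2.2136 μg/mL.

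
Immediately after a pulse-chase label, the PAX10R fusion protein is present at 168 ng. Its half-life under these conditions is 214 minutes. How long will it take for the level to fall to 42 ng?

428 minutes

42/168 = 1/4, so 2 half-lives have elapsed.
t = 2 × 214 = 428 minutes.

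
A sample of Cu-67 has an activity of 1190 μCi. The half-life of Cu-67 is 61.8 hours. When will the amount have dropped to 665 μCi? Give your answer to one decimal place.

51.9 hours

Fraction remaining = 665/1190 ≈ 0.55882.
n = log₂(1190/665) = ln(1.7895)/ln 2 ≈ 0.83954 half-lives.
t = n × t½ = 0.83954 × 61.8 ≈ 51.883 hours.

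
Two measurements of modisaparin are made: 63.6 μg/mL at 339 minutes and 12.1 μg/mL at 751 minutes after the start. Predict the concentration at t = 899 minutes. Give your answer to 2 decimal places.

Over Δt = 751 − 339 = 412 minutes, the level fell by a factor of 63.6/12.1 ≈ 5.2562.
n = log₂(5.2562) ≈ 2.394 half-lives, so t½ = 412/2.394 ≈ 172.1 minutes.
From t = 751 to t = 899: 12.1 × (1/2)^((899−751)/172.1) ≈ 6.6666 μg/mL.

6.67 μg/mL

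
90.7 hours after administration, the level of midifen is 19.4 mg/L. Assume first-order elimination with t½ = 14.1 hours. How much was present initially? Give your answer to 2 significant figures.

Number of half-lives elapsed: n = 90.7/14.1 ≈ 6.4326.
A₀ = A × 2^n = 19.4 × 2^6.4326 = 19.4 × 86.38 ≈ 1675.8 mg/L.

1700 mg/L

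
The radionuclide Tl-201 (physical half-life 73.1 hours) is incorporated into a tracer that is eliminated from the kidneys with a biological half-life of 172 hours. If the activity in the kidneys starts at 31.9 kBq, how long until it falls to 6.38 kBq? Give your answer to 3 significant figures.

119 hours

1/t_eff = 1/t_phys + 1/t_biol = 1/73.1 + 1/172 = 0.019494 per hour.
t_eff = 73.1 × 172 / (73.1 + 172) ≈ 51.298 hours.
n = log₂(31.9/6.38) ≈ 2.3219; t = 2.3219 × 51.298 ≈ 119.11 hours.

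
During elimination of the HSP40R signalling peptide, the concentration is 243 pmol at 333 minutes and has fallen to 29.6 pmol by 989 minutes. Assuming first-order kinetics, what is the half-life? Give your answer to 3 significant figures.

Over Δt = 989 − 333 = 656 minutes, the level fell by a factor of 243/29.6 ≈ 8.2095.
n = log₂(8.2095) ≈ 3.0373 half-lives, so t½ = 656/3.0373 ≈ 215.98 minutes.

216 minutes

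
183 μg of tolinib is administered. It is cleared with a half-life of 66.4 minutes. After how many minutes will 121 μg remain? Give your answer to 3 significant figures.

39.6 minutes

Fraction remaining = 121/183 ≈ 0.6612.
n = log₂(183/121) = ln(1.5124)/ln 2 ≈ 0.59684 half-lives.
t = n × t½ = 0.59684 × 66.4 ≈ 39.63 minutes.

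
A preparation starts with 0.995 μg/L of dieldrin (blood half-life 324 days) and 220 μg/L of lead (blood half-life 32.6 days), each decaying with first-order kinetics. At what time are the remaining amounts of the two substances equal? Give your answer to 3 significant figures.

282 days

Set 0.995·(1/2)^(t/324) = 220·(1/2)^(t/32.6).
Taking log₂: log₂(0.995/220) = t·(1/324 − 1/32.6).
log₂(0.0045227) = -7.7886; 1/324 − 1/32.6 = -0.027588.
t = -7.7886 / -0.027588 ≈ 282.31 days.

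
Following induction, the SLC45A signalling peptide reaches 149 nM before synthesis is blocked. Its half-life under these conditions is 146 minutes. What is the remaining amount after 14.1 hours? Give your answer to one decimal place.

Convert the elapsed time: 14.1 hours = 846 minutes.
Number of half-lives: n = 846/146 ≈ 5.7945.
Remaining = 149 × (1/2)^5.7945 = 149 × 0.018017 ≈ 2.6845 nM.

2.7 nM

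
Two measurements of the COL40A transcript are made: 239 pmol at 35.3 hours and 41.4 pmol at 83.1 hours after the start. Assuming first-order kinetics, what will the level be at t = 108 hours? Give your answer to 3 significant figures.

16.6 pmol

Over Δt = 83.1 − 35.3 = 47.8 hours, the level fell by a factor of 239/41.4 ≈ 5.7729.
n = log₂(5.7729) ≈ 2.5293 half-lives, so t½ = 47.8/2.5293 ≈ 18.898 hours.
From t = 83.1 to t = 108: 41.4 × (1/2)^((108−83.1)/18.898) ≈ 16.61 pmol.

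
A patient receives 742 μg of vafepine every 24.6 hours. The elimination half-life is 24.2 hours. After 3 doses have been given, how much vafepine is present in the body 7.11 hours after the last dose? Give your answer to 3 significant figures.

1050 μg

The 3 doses were given 56.31, 31.71, 7.11 hours ago.
Total = 742·(1/2)^(56.31/24.2) + 742·(1/2)^(31.71/24.2) + 742·(1/2)^(7.11/24.2)
      = 147.89 + 299.2 + 605.29 ≈ 1052.4 μg.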